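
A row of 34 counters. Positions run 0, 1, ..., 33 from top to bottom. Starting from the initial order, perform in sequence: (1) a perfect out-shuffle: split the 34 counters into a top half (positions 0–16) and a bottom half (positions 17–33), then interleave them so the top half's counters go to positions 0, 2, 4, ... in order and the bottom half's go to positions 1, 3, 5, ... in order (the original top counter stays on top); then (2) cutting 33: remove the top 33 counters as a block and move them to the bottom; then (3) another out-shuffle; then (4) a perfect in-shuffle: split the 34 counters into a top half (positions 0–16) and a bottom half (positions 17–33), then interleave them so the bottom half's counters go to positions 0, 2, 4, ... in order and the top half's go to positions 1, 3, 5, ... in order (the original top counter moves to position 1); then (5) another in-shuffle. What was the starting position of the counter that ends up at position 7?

8

Undo the operations in reverse order, starting from position 7:
  undo op 5 (in-shuffle, from top half): 7 ← 3
  undo op 4 (in-shuffle, from top half): 3 ← 1
  undo op 3 (out-shuffle, from bottom half): 1 ← 17
  undo op 2 (cut 33): 17 ← 16
  undo op 1 (out-shuffle, from top half): 16 ← 8
So the counter at position 7 came from original position 8.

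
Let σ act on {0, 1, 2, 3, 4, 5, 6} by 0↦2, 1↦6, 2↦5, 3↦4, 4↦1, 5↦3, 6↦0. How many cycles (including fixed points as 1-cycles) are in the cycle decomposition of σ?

Cycle decomposition: (0 2 5 3 4 1 6).
1 cycle.

1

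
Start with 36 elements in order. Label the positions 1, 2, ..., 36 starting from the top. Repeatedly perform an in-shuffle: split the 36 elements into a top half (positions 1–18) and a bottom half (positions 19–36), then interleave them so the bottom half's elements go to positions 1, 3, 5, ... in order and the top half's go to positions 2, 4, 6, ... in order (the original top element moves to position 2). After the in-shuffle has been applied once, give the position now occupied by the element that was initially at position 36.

Track the element's position through each in-shuffle:
36 → 35

35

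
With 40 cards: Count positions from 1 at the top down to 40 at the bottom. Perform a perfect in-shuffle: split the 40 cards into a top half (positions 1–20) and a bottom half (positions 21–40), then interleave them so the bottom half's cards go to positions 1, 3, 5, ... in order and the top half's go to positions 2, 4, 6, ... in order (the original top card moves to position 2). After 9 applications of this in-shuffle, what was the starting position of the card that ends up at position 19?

3

Work backwards from position 19, undoing one in-shuffle at a time:
19 ← 30 ← 15 ← 28 ← 14 ← 7 ← 24 ← 12 ← 6 ← 3
So the card now at position 19 started at position 3.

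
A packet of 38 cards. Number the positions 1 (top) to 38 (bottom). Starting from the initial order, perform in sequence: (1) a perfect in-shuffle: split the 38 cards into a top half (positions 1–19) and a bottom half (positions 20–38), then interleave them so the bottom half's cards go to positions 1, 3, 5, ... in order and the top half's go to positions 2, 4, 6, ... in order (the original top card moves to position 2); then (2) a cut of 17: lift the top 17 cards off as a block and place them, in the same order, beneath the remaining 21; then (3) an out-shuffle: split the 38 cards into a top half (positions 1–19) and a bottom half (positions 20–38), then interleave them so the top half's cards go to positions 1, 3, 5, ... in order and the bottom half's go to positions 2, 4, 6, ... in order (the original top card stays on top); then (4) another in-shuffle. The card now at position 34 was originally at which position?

Undo the operations in reverse order, starting from position 34:
  undo op 4 (in-shuffle, from top half): 34 ← 17
  undo op 3 (out-shuffle, from top half): 17 ← 9
  undo op 2 (cut 17): 9 ← 26
  undo op 1 (in-shuffle, from top half): 26 ← 13
So the card at position 34 came from original position 13.

13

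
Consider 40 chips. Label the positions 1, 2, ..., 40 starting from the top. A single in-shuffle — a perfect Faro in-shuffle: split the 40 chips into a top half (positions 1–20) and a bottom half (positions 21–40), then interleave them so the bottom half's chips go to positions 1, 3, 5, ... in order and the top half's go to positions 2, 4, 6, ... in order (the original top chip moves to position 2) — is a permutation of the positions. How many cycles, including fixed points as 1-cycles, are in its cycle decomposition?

2

Trace each unvisited position around until it returns:
(1 2 4 8 16 32 ... len 20) (3 6 12 24 7 14 ... len 20)
2 cycles in total.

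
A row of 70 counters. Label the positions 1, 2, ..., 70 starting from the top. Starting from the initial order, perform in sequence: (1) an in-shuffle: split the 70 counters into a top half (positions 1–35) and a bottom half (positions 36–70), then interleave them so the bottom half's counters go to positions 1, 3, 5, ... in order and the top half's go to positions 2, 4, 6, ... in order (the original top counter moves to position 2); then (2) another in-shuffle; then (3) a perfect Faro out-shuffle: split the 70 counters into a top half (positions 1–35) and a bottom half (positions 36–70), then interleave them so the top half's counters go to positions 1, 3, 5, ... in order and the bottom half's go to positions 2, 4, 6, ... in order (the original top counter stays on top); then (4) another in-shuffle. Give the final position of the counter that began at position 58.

Track the counter from position 58 forward through each operation:
  after op 1 (in-shuffle): 58 → 45
  after op 2 (in-shuffle): 45 → 19
  after op 3 (out-shuffle): 19 → 37
  after op 4 (in-shuffle): 37 → 3

3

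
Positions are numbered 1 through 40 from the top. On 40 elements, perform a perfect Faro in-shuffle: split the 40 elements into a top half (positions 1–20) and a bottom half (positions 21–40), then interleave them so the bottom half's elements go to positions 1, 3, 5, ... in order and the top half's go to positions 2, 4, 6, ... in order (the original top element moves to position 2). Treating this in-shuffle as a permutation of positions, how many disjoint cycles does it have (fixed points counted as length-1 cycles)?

Trace each unvisited position around until it returns:
(1 2 4 8 16 32 ... len 20) (3 6 12 24 7 14 ... len 20)
2 cycles in total.

2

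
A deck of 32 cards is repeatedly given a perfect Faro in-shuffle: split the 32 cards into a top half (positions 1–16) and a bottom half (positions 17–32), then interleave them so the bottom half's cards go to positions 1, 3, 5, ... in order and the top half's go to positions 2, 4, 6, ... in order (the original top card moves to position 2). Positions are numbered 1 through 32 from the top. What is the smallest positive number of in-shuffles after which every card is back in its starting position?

The in-shuffle permutes the 32 positions with cycle lengths [2, 10, 10, 10].
Every card is home exactly when every cycle has completed a whole number of laps, i.e. after lcm(2, 10) = 10 in-shuffles.

10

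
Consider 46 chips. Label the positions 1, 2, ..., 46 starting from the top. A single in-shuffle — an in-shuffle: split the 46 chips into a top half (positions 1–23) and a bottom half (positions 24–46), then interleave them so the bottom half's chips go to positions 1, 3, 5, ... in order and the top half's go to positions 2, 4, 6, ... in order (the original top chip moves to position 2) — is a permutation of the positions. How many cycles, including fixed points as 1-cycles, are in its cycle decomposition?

Trace each unvisited position around until it returns:
(1 2 4 8 16 32 ... len 23) (5 10 20 40 33 19 ... len 23)
2 cycles in total.

2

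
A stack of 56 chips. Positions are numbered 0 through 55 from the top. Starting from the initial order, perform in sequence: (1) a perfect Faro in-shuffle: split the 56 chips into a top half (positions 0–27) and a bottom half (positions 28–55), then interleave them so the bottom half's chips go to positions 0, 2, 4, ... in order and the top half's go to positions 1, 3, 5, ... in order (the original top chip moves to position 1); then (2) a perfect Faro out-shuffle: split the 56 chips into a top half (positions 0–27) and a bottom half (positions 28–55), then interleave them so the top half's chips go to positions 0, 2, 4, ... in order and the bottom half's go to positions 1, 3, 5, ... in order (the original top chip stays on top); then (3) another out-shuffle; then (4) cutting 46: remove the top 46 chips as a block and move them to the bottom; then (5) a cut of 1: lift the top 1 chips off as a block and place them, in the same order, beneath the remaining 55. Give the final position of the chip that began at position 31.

Track the chip from position 31 forward through each operation:
  after op 1 (in-shuffle): 31 → 6
  after op 2 (out-shuffle): 6 → 12
  after op 3 (out-shuffle): 12 → 24
  after op 4 (cut 46): 24 → 34
  after op 5 (cut 1): 34 → 33

33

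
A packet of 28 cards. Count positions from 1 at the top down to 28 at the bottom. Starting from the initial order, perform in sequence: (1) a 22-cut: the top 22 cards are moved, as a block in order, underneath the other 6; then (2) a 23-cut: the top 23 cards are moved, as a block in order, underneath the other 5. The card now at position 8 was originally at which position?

Undo the operations in reverse order, starting from position 8:
  undo op 2 (cut 23): 8 ← 3
  undo op 1 (cut 22): 3 ← 25
So the card at position 8 came from original position 25.

25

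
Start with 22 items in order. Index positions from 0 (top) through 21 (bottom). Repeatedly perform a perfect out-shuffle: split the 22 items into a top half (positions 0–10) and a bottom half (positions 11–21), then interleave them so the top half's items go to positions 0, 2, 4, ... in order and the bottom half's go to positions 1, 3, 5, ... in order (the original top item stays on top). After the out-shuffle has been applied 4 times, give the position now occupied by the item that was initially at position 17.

20

Track the item's position through each out-shuffle:
17 → 13 → 5 → 10 → 20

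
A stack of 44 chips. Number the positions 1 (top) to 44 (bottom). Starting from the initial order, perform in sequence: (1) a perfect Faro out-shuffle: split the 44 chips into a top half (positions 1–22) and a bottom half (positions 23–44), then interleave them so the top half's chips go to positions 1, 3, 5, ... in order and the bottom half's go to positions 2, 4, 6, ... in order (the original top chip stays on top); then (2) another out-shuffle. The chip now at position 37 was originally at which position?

Undo the operations in reverse order, starting from position 37:
  undo op 2 (out-shuffle, from top half): 37 ← 19
  undo op 1 (out-shuffle, from top half): 19 ← 10
So the chip at position 37 came from original position 10.

10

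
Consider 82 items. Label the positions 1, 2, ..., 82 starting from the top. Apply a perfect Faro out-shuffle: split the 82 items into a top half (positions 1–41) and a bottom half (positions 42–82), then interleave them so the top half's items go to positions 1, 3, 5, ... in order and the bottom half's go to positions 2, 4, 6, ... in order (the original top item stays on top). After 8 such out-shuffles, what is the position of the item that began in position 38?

Track the item's position through each out-shuffle:
38 → 75 → 68 → 54 → 26 → 51 → 20 → 39 → 77

77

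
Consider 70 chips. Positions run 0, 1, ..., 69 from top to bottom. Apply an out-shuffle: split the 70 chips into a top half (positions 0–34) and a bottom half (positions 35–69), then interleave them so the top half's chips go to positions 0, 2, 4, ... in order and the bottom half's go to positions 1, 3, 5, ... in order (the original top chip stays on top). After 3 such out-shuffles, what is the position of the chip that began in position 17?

67

Track the chip's position through each out-shuffle:
17 → 34 → 68 → 67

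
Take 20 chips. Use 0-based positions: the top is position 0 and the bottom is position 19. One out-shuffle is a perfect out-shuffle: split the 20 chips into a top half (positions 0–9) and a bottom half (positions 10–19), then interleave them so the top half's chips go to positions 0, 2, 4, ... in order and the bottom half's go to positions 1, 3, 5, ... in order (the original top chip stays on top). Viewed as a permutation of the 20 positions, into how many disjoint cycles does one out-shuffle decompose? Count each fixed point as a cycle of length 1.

3

Trace each unvisited position around until it returns:
(0) (1 2 4 8 16 13 ... len 18) (19)
3 cycles in total.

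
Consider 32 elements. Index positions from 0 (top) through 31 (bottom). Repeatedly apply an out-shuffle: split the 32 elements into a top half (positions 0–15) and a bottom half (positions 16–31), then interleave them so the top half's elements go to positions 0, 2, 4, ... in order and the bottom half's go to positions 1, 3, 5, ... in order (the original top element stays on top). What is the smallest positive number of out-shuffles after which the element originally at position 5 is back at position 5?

5

Follow position 5 under repeated out-shuffles:
5 → 10 → 20 → 9 → 18 → 5
It first returns after 5 out-shuffles.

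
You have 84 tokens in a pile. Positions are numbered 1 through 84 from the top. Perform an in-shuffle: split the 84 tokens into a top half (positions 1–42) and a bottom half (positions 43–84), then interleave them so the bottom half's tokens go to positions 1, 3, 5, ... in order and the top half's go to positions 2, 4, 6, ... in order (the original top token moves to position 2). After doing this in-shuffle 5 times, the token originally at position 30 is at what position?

Track the token's position through each in-shuffle:
30 → 60 → 35 → 70 → 55 → 25

25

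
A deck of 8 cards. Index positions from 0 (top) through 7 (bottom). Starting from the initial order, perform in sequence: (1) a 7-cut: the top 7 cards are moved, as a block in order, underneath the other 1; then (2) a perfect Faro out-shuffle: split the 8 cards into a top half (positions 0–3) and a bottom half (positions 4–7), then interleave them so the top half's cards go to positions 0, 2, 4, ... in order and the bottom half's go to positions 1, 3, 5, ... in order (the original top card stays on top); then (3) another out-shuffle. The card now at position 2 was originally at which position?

3

Undo the operations in reverse order, starting from position 2:
  undo op 3 (out-shuffle, from top half): 2 ← 1
  undo op 2 (out-shuffle, from bottom half): 1 ← 4
  undo op 1 (cut 7): 4 ← 3
So the card at position 2 came from original position 3.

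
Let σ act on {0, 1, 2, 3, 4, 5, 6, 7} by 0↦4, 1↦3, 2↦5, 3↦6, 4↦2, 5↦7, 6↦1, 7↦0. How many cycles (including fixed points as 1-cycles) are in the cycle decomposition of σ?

Cycle decomposition: (0 4 2 5 7) (1 3 6).
2 cycles.

2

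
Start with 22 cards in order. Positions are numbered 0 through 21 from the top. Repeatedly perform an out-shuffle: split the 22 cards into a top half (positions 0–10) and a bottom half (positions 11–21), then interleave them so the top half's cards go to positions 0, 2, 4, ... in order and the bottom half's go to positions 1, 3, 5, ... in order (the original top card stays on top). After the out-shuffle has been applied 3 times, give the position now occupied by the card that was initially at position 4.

11

Track the card's position through each out-shuffle:
4 → 8 → 16 → 11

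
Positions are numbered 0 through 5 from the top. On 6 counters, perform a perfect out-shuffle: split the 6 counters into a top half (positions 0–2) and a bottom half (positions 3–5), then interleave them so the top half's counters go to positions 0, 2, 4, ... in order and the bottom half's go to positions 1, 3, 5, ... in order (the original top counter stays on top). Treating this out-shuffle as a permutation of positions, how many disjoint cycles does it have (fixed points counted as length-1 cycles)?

Trace each unvisited position around until it returns:
(0) (1 2 4 3) (5)
3 cycles in total.

3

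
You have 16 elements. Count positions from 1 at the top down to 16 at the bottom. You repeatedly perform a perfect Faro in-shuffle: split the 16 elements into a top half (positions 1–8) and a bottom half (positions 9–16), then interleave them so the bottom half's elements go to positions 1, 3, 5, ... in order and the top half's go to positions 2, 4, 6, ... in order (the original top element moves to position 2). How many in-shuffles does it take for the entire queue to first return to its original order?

8

The in-shuffle permutes the 16 positions with cycle lengths [8, 8].
Every element is home exactly when every cycle has completed a whole number of laps, i.e. after lcm(8) = 8 in-shuffles.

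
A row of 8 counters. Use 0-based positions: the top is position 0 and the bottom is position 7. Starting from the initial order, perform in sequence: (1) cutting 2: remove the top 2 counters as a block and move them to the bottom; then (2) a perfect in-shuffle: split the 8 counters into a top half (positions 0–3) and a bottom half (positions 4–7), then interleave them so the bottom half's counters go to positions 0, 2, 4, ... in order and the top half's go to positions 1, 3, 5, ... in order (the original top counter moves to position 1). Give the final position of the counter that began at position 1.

Track the counter from position 1 forward through each operation:
  after op 1 (cut 2): 1 → 7
  after op 2 (in-shuffle): 7 → 6

6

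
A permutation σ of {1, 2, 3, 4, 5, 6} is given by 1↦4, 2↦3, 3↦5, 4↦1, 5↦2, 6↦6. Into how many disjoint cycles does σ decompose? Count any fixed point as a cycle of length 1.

Cycle decomposition: (1 4) (2 3 5) (6).
3 cycles.

3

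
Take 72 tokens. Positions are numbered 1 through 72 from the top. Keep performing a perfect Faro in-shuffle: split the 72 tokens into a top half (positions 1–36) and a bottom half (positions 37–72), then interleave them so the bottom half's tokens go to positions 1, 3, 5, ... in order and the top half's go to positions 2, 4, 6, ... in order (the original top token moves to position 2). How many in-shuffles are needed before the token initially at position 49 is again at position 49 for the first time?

9

Follow position 49 under repeated in-shuffles:
49 → 25 → 50 → 27 → 54 → 35 → 70 → 67 → 61 → 49
It first returns after 9 in-shuffles.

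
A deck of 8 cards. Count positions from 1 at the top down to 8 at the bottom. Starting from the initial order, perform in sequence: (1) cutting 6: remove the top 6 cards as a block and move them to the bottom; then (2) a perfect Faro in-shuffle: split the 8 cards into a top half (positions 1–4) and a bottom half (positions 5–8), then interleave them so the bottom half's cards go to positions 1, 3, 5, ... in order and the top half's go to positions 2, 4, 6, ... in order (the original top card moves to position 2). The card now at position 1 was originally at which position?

Undo the operations in reverse order, starting from position 1:
  undo op 2 (in-shuffle, from bottom half): 1 ← 5
  undo op 1 (cut 6): 5 ← 3
So the card at position 1 came from original position 3.

3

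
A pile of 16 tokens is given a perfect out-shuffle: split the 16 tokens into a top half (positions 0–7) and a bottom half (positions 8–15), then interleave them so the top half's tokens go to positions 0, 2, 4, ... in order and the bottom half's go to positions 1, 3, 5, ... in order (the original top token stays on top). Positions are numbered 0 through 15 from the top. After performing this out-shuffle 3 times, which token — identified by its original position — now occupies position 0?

Work backwards from position 0, undoing one out-shuffle at a time:
0 ← 0 ← 0 ← 0
So the token now at position 0 started at position 0.

0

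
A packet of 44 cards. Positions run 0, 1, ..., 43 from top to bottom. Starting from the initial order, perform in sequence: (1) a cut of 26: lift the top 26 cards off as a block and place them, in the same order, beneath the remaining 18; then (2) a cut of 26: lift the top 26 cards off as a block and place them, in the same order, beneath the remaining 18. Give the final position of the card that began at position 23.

15

Track the card from position 23 forward through each operation:
  after op 1 (cut 26): 23 → 41
  after op 2 (cut 26): 41 → 15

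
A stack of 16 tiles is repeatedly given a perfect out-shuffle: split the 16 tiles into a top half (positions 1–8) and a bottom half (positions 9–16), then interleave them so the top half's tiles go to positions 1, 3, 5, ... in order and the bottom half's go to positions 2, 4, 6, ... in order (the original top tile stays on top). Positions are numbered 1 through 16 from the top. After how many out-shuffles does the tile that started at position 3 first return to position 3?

Follow position 3 under repeated out-shuffles:
3 → 5 → 9 → 2 → 3
It first returns after 4 out-shuffles.

4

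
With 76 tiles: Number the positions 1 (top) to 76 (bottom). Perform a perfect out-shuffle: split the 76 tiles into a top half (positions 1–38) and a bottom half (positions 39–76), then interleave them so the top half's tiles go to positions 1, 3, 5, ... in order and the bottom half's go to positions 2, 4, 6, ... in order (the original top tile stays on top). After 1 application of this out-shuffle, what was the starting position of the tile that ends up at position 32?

54

Work backwards from position 32, undoing one out-shuffle at a time:
32 ← 54
So the tile now at position 32 started at position 54.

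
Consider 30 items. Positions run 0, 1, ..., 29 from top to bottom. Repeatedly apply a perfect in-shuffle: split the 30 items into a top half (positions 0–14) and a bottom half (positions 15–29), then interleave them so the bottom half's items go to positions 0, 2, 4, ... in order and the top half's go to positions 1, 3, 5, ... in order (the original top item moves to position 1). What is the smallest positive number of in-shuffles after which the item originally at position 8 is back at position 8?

Follow position 8 under repeated in-shuffles:
8 → 17 → 4 → 9 → 19 → 8
It first returns after 5 in-shuffles.

5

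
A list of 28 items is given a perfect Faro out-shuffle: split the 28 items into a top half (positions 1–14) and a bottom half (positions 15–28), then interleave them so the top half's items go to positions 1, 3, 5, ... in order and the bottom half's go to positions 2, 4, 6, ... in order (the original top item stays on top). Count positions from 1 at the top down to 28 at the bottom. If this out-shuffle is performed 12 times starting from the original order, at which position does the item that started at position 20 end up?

Track the item's position through each out-shuffle:
20 → 12 → 23 → 18 → 8 → 15 → 2 → 3 → 5 → 9 → 17 → 6 → 11

11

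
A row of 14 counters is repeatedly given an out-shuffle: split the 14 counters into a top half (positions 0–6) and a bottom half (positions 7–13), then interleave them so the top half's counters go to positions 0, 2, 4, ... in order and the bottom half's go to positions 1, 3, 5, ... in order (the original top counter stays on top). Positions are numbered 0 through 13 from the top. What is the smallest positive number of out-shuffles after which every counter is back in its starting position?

12

The out-shuffle permutes the 14 positions with cycle lengths [1, 1, 12].
Every counter is home exactly when every cycle has completed a whole number of laps, i.e. after lcm(1, 12) = 12 out-shuffles.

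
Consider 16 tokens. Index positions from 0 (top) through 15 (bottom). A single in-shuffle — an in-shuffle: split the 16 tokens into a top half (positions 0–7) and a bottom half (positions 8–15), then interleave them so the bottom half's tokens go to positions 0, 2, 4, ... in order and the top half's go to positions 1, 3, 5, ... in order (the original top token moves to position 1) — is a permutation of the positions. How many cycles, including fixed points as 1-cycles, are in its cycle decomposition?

Trace each unvisited position around until it returns:
(0 1 3 7 15 14 12 8) (2 5 11 6 13 10 4 9)
2 cycles in total.

2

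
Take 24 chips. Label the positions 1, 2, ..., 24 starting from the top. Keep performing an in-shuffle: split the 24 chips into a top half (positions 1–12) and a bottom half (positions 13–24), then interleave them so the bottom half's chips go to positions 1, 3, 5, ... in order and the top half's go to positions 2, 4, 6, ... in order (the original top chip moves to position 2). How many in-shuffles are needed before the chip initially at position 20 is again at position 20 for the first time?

Follow position 20 under repeated in-shuffles:
20 → 15 → 5 → 10 → 20
It first returns after 4 in-shuffles.

4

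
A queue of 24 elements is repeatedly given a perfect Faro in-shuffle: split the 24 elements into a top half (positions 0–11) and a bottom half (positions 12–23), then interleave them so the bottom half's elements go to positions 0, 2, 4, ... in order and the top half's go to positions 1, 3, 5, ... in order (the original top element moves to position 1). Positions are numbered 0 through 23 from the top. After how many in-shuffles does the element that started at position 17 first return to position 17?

Follow position 17 under repeated in-shuffles:
17 → 10 → 21 → 18 → 12 → 0 → 1 → 3 → 7 → 15 → 6 → 13 → 2 → 5 → 11 → 23 → 22 → 20 → 16 → 8 → 17
It first returns after 20 in-shuffles.

20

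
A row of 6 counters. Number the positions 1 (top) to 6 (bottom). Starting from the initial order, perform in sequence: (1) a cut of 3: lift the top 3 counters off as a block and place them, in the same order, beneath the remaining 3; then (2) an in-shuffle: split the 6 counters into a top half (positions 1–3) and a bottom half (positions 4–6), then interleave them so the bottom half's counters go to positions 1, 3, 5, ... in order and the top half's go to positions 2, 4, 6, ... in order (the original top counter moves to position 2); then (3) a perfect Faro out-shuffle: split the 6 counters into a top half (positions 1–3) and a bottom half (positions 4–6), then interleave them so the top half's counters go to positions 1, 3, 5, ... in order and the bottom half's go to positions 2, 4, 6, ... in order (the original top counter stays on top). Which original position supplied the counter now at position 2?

5

Undo the operations in reverse order, starting from position 2:
  undo op 3 (out-shuffle, from bottom half): 2 ← 4
  undo op 2 (in-shuffle, from top half): 4 ← 2
  undo op 1 (cut 3): 2 ← 5
So the counter at position 2 came from original position 5.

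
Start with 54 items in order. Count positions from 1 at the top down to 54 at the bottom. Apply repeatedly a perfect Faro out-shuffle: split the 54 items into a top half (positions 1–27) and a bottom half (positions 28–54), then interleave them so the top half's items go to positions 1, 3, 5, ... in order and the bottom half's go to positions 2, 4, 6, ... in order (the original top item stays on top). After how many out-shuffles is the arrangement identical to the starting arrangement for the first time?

52

The out-shuffle permutes the 54 positions with cycle lengths [1, 1, 52].
Every item is home exactly when every cycle has completed a whole number of laps, i.e. after lcm(1, 52) = 52 out-shuffles.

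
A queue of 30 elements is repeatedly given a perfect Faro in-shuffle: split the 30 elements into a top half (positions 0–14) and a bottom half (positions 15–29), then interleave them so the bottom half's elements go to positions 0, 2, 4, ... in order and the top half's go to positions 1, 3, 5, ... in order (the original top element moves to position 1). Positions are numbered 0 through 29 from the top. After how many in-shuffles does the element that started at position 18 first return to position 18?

Follow position 18 under repeated in-shuffles:
18 → 6 → 13 → 27 → 24 → 18
It first returns after 5 in-shuffles.

5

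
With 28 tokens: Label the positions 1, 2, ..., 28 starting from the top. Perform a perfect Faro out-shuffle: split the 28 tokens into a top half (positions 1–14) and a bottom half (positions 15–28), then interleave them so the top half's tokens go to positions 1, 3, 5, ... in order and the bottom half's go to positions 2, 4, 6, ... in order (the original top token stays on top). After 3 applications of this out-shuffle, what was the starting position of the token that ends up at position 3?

Work backwards from position 3, undoing one out-shuffle at a time:
3 ← 2 ← 15 ← 8
So the token now at position 3 started at position 8.

8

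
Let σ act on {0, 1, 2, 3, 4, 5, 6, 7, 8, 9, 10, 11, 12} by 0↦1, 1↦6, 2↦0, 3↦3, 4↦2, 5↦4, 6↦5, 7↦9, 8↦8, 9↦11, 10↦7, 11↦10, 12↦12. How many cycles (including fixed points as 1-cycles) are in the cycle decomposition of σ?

Cycle decomposition: (0 1 6 5 4 2) (3) (7 9 11 10) (8) (12).
5 cycles.

5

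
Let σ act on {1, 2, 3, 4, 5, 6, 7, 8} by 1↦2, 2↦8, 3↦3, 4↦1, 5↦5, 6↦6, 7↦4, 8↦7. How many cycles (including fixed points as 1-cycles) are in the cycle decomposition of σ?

Cycle decomposition: (1 2 8 7 4) (3) (5) (6).
4 cycles.

4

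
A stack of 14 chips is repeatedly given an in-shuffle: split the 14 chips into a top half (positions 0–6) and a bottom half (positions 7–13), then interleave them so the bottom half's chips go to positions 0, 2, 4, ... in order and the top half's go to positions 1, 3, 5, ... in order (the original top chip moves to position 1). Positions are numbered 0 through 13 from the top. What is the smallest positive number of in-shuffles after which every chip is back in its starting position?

4

The in-shuffle permutes the 14 positions with cycle lengths [2, 4, 4, 4].
Every chip is home exactly when every cycle has completed a whole number of laps, i.e. after lcm(2, 4) = 4 in-shuffles.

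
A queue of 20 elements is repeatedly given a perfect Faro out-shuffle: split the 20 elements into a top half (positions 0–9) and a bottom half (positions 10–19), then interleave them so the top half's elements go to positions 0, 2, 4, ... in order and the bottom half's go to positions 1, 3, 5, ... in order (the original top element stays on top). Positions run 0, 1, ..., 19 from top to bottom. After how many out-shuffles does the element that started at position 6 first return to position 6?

18

Follow position 6 under repeated out-shuffles:
6 → 12 → 5 → 10 → 1 → 2 → 4 → 8 → 16 → 13 → 7 → 14 → 9 → 18 → 17 → 15 → 11 → 3 → 6
It first returns after 18 out-shuffles.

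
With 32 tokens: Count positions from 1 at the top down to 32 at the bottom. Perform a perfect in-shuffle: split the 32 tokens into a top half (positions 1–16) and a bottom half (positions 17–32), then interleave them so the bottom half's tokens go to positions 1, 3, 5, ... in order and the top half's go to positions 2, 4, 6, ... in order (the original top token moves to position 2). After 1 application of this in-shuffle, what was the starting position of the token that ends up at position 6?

3

Work backwards from position 6, undoing one in-shuffle at a time:
6 ← 3
So the token now at position 6 started at position 3.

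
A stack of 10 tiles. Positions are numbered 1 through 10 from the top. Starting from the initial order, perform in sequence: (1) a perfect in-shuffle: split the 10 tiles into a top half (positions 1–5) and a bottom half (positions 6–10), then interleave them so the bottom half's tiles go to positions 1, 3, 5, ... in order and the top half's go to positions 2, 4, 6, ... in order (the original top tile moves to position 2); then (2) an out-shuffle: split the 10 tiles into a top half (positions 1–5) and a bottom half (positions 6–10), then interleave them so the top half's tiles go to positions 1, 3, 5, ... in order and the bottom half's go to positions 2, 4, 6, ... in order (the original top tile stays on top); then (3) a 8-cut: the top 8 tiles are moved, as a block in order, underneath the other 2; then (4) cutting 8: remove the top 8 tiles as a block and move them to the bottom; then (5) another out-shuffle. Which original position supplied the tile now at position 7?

Undo the operations in reverse order, starting from position 7:
  undo op 5 (out-shuffle, from top half): 7 ← 4
  undo op 4 (cut 8): 4 ← 2
  undo op 3 (cut 8): 2 ← 10
  undo op 2 (out-shuffle, from bottom half): 10 ← 10
  undo op 1 (in-shuffle, from top half): 10 ← 5
So the tile at position 7 came from original position 5.

5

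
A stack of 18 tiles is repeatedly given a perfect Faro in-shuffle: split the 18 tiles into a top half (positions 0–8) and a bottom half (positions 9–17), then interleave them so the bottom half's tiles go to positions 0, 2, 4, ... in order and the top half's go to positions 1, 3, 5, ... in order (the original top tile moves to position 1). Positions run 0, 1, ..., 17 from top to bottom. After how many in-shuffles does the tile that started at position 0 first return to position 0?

Follow position 0 under repeated in-shuffles:
0 → 1 → 3 → 7 → 15 → 12 → 6 → 13 → 8 → 17 → 16 → 14 → 10 → 2 → 5 → 11 → 4 → 9 → 0
It first returns after 18 in-shuffles.

18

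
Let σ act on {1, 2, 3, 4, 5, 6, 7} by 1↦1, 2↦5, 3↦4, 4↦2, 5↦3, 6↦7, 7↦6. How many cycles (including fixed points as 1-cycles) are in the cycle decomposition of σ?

Cycle decomposition: (1) (2 5 3 4) (6 7).
3 cycles.

3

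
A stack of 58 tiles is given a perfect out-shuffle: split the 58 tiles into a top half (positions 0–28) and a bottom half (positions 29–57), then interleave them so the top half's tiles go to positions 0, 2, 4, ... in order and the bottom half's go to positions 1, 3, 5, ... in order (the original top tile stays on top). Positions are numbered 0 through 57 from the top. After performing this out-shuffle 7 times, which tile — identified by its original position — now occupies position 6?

33

Work backwards from position 6, undoing one out-shuffle at a time:
6 ← 3 ← 30 ← 15 ← 36 ← 18 ← 9 ← 33
So the tile now at position 6 started at position 33.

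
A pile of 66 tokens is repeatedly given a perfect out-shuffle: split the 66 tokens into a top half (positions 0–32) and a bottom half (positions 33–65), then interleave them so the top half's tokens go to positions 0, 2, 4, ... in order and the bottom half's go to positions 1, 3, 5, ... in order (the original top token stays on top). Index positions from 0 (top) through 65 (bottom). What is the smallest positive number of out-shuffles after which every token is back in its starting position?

12

The out-shuffle permutes the 66 positions with cycle lengths [1, 1, 4, 12, 12, 12, 12, 12].
Every token is home exactly when every cycle has completed a whole number of laps, i.e. after lcm(1, 4, 12) = 12 out-shuffles.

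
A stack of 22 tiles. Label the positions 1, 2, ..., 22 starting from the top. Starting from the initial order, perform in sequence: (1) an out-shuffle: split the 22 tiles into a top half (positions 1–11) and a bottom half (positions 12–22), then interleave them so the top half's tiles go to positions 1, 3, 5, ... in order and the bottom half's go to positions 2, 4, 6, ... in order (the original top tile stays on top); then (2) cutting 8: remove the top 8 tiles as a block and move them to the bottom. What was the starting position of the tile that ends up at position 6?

Undo the operations in reverse order, starting from position 6:
  undo op 2 (cut 8): 6 ← 14
  undo op 1 (out-shuffle, from bottom half): 14 ← 18
So the tile at position 6 came from original position 18.

18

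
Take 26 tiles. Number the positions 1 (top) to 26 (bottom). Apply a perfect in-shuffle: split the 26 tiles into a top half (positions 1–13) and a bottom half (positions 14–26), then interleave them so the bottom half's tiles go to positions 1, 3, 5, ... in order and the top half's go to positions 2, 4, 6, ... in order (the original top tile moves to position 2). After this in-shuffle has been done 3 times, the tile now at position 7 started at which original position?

Work backwards from position 7, undoing one in-shuffle at a time:
7 ← 17 ← 22 ← 11
So the tile now at position 7 started at position 11.

11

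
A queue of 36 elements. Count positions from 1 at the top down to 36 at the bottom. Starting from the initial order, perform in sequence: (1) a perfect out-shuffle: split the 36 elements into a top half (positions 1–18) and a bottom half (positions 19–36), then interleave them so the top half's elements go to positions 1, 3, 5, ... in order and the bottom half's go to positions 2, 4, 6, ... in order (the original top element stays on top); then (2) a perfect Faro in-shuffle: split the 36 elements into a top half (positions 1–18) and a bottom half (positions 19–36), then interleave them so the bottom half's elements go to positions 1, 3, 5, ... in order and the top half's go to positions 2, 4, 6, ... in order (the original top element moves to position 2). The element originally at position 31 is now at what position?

Track the element from position 31 forward through each operation:
  after op 1 (out-shuffle): 31 → 26
  after op 2 (in-shuffle): 26 → 15

15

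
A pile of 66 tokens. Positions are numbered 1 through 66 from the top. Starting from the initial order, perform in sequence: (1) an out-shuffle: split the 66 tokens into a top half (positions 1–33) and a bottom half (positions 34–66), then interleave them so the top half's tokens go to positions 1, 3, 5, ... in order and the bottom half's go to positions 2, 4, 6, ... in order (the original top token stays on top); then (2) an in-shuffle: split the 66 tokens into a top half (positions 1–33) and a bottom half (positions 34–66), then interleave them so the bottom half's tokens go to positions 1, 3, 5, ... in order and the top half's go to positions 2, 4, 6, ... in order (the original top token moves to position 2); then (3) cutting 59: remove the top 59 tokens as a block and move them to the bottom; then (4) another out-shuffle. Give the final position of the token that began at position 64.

Track the token from position 64 forward through each operation:
  after op 1 (out-shuffle): 64 → 62
  after op 2 (in-shuffle): 62 → 57
  after op 3 (cut 59): 57 → 64
  after op 4 (out-shuffle): 64 → 62

62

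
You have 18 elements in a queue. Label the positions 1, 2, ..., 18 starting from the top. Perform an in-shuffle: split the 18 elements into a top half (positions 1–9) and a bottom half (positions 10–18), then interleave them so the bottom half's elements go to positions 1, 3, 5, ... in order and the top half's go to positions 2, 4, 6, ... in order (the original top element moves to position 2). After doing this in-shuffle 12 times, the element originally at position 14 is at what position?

2

Track the element's position through each in-shuffle:
14 → 9 → 18 → 17 → 15 → 11 → 3 → 6 → 12 → 5 → 10 → 1 → 2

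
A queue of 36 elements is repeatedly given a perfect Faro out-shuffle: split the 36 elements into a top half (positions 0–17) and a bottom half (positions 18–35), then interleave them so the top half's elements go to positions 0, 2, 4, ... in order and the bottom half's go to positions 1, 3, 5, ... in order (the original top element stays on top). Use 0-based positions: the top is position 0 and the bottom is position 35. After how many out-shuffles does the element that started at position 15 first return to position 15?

3

Follow position 15 under repeated out-shuffles:
15 → 30 → 25 → 15
It first returns after 3 out-shuffles.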